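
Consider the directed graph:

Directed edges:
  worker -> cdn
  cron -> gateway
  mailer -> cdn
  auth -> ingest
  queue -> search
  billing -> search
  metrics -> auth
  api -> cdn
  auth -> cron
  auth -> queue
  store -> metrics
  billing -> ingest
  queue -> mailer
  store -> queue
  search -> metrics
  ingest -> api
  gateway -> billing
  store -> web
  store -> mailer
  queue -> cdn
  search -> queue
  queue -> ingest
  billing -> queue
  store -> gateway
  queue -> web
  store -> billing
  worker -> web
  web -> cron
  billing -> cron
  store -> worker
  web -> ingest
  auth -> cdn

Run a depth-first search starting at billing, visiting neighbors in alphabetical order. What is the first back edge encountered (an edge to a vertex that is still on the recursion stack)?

gateway→billing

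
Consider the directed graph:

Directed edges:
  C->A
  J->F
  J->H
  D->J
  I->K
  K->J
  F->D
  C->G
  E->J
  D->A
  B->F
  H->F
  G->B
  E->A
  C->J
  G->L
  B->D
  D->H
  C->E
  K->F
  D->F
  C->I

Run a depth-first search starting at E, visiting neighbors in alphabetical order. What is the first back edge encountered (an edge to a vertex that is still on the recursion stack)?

D->F

DFS from E (visiting neighbors in alphabetical order); mark gray on enter, black on exit:
E gray
  A gray
  A black
  J gray
    F gray
      D gray
        D→A: A black — skip
        D→F: F is gray → back edge
First back edge: D → F.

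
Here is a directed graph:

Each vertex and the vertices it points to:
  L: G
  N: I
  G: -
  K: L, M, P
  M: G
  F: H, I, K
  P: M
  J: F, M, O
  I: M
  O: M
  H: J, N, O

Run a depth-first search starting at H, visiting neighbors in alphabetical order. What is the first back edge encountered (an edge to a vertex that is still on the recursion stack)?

DFS from H (visiting neighbors in alphabetical order); mark gray on enter, black on exit:
H gray
  J gray
    F gray
      F→H: H is gray → back edge
First back edge: F → H.

F→H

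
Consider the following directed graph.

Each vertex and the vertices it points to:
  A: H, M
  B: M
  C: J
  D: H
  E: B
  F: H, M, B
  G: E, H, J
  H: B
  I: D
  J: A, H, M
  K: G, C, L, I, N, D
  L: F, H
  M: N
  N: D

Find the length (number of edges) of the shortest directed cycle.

For each vertex v, BFS finds the shortest path from v back to v.
The shortest such closed walk is N → D → H → B → M → N, length 5.

5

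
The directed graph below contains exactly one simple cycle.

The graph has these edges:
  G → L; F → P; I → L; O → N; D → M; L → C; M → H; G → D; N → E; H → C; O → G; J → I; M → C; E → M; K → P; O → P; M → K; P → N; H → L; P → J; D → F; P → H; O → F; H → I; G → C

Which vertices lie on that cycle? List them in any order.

E, K, M, N, P

DFS with gray/black marking from N:
N gray
  E gray
    M gray
      C gray
      C black
      K gray
        P gray
          P→N: N is gray → back edge
Back edge closes the cycle N → E → M → K → P → N; its vertices are {E, K, M, N, P}.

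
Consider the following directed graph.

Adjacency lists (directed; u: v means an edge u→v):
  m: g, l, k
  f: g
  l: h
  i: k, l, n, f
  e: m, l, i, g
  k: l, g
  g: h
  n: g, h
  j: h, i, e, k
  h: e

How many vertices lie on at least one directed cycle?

A vertex is on a directed cycle iff it belongs to a strongly connected component of size ≥ 2 (or has a self-loop).
The vertices on cycles are {e, f, g, h, i, k, l, m, n} — 9 in total.

9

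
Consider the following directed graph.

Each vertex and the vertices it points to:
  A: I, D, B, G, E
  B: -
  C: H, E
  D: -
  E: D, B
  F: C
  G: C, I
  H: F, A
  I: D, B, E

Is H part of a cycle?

H is on a cycle iff H can reach itself via ≥1 edge.
H → F → C → H — yes.

Yes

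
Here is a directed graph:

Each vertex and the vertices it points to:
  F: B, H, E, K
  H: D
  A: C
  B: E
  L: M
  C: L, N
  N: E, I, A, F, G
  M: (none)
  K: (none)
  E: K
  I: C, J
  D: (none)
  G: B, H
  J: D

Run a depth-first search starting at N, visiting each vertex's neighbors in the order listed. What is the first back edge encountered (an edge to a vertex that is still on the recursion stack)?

C→N

DFS from N (visiting each vertex's neighbors in the order listed); mark gray on enter, black on exit:
N gray
  E gray
    K gray
    K black
  E black
  I gray
    C gray
      L gray
        M gray
        M black
      L black
      C→N: N is gray → back edge
First back edge: C → N.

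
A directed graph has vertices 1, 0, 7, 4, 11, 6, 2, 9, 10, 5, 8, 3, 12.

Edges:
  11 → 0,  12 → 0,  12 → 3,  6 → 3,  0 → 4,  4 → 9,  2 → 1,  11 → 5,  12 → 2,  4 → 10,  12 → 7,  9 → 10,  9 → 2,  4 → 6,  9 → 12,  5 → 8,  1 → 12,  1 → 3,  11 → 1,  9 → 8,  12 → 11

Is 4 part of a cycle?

Yes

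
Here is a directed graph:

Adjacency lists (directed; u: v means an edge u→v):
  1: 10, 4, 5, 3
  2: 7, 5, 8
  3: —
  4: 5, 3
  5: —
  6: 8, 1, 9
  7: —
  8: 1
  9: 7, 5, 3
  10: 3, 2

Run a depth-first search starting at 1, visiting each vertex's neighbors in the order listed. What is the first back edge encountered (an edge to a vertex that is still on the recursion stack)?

DFS from 1 (visiting each vertex's neighbors in the order listed); mark gray on enter, black on exit:
1 gray
  10 gray
    3 gray
    3 black
    2 gray
      7 gray
      7 black
      5 gray
      5 black
      8 gray
        8→1: 1 is gray → back edge
First back edge: 8 → 1.

8→1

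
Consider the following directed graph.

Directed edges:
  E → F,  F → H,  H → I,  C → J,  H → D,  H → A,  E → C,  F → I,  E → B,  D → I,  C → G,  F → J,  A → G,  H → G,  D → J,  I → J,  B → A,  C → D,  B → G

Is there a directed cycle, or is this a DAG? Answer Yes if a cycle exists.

No

DFS with white/gray/black marking, starting from B:
B gray
  A gray
    G gray
    G black
  A black
  B→G: G black — skip
B black
D gray
  I gray
    J gray
    J black
  I black
  D→J: J black — skip
D black
E gray
  E→B: B black — skip
  F gray
    F→I: I black — skip
    H gray
      H→D: D black — skip
      H→A: A black — skip
      H→I: I black — skip
      H→G: G black — skip
    H black
    F→J: J black — skip
  F black
  C gray
    C→G: G black — skip
    C→D: D black — skip
    C→J: J black — skip
  C black
E black
Every edge goes to a white or black vertex — no back edge, so the graph is acyclic.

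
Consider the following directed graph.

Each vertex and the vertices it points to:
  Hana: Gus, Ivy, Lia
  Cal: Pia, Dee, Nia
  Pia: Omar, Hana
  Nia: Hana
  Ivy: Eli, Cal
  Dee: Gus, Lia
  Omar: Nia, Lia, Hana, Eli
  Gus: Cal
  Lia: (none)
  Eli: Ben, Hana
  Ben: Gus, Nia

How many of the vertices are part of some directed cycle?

A vertex is on a directed cycle iff it belongs to a strongly connected component of size ≥ 2 (or has a self-loop).
The vertices on cycles are {Ben, Cal, Dee, Eli, Gus, Ivy, Nia, Pia, Hana, Omar} — 10 in total.

10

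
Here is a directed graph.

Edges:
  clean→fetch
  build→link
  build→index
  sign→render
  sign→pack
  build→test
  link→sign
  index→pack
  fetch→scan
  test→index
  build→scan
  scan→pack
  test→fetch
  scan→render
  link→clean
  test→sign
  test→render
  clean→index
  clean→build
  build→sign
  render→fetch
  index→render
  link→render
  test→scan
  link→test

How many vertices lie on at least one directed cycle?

A vertex is on a directed cycle iff it belongs to a strongly connected component of size ≥ 2 (or has a self-loop).
The vertices on cycles are {link, scan, build, clean, fetch, render} — 6 in total.

6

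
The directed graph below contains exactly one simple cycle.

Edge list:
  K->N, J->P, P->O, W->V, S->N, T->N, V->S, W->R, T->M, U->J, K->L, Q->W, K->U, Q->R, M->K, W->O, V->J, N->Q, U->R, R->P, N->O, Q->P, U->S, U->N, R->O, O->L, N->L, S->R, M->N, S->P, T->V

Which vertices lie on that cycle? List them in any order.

DFS with gray/black marking from V:
V gray
  J gray
    P gray
      O gray
        L gray
        L black
      O black
    P black
  J black
  S gray
    R gray
      R→O: O black — skip
      R→P: P black — skip
    R black
    N gray
      N→L: L black — skip
      Q gray
        W gray
          W→V: V is gray → back edge
Back edge closes the cycle V → S → N → Q → W → V; its vertices are {N, Q, S, V, W}.

N, Q, S, V, W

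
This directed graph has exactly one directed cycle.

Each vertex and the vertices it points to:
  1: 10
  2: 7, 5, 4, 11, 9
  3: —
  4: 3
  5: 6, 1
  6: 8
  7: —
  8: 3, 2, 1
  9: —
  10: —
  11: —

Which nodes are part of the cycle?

DFS with gray/black marking from 8:
8 gray
  3 gray
  3 black
  2 gray
    7 gray
    7 black
    5 gray
      6 gray
        6→8: 8 is gray → back edge
Back edge closes the cycle 8 → 2 → 5 → 6 → 8; its vertices are {2, 5, 6, 8}.

2, 5, 6, 8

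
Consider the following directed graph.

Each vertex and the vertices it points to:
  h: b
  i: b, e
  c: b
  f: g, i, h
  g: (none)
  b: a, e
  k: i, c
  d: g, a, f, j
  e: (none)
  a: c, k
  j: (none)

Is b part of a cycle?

Yes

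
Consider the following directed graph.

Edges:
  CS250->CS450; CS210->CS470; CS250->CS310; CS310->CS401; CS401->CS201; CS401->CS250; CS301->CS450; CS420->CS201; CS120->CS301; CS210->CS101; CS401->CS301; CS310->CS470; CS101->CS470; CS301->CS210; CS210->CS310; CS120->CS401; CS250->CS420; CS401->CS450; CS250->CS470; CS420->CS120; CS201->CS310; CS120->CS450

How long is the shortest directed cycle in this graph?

For each vertex v, BFS finds the shortest path from v back to v.
The shortest such closed walk is CS401 → CS250 → CS310 → CS401, length 3.

3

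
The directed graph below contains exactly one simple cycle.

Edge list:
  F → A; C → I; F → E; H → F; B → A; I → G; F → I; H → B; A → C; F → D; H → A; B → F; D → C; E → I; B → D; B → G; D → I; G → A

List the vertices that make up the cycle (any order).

A, C, G, I

DFS with gray/black marking from G:
G gray
  A gray
    C gray
      I gray
        I→G: G is gray → back edge
Back edge closes the cycle G → A → C → I → G; its vertices are {A, C, G, I}.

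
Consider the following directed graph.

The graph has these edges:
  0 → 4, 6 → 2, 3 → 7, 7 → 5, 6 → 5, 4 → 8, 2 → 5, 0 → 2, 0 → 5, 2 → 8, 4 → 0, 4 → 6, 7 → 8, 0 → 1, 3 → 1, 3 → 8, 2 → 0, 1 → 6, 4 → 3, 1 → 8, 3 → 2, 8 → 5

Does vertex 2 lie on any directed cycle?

Yes

2 is on a cycle iff 2 can reach itself via ≥1 edge.
2 → 0 → 2 — yes.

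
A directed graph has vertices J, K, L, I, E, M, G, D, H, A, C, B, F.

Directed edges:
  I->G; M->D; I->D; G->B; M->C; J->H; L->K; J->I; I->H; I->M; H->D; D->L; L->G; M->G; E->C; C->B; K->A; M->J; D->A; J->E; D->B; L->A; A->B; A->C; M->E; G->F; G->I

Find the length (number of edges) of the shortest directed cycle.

2

For each vertex v, BFS finds the shortest path from v back to v.
The shortest such closed walk is G → I → G, length 2.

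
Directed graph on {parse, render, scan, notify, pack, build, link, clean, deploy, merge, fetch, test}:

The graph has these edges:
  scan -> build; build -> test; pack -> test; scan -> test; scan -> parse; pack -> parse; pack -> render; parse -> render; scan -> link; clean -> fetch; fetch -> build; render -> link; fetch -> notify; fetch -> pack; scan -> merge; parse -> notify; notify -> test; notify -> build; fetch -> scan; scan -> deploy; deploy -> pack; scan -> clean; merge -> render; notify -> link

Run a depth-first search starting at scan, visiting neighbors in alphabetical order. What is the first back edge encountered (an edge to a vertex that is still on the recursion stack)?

fetch→scan

DFS from scan (visiting neighbors in alphabetical order); mark gray on enter, black on exit:
scan gray
  build gray
    test gray
    test black
  build black
  clean gray
    fetch gray
      fetch→build: build black — skip
      notify gray
        notify→build: build black — skip
        link gray
        link black
        notify→test: test black — skip
      notify black
      pack gray
        parse gray
          parse→notify: notify black — skip
          render gray
            render→link: link black — skip
          render black
        parse black
        pack→render: render black — skip
        pack→test: test black — skip
      pack black
      fetch→scan: scan is gray → back edge
First back edge: fetch → scan.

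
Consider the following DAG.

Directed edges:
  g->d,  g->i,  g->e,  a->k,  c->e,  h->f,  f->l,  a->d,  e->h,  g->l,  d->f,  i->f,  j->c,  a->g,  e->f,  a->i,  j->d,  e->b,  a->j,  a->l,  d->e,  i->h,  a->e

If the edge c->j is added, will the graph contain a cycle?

Yes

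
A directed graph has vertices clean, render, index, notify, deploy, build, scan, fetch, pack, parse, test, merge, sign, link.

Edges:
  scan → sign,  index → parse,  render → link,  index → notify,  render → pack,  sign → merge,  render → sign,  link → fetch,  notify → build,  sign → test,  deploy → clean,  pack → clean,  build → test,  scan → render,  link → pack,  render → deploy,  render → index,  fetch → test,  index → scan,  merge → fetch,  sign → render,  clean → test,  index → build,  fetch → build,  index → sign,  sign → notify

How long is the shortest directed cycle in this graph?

2

For each vertex v, BFS finds the shortest path from v back to v.
The shortest such closed walk is render → sign → render, length 2.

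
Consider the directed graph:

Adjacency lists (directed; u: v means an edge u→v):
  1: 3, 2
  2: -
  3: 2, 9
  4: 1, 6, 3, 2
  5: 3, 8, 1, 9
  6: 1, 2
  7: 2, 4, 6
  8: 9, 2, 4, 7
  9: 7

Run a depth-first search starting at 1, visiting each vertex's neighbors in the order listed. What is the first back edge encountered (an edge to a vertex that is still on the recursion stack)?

4→1

DFS from 1 (visiting each vertex's neighbors in the order listed); mark gray on enter, black on exit:
1 gray
  3 gray
    2 gray
    2 black
    9 gray
      7 gray
        7→2: 2 black — skip
        4 gray
          4→1: 1 is gray → back edge
First back edge: 4 → 1.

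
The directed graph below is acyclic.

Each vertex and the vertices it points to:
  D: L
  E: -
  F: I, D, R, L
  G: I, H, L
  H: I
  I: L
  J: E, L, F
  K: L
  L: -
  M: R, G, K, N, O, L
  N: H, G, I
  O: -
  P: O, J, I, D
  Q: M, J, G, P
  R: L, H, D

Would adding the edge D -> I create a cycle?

No

Adding D→I creates a cycle iff I can already reach D.
Explore from I: no path reaches D. The graph stays acyclic.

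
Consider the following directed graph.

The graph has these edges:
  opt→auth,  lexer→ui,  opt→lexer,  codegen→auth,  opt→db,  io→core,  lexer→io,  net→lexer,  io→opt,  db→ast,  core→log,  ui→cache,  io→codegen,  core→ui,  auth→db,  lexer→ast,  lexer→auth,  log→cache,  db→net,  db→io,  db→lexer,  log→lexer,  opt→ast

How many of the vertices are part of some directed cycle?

9

A vertex is on a directed cycle iff it belongs to a strongly connected component of size ≥ 2 (or has a self-loop).
The vertices on cycles are {db, io, log, net, opt, auth, core, lexer, codegen} — 9 in total.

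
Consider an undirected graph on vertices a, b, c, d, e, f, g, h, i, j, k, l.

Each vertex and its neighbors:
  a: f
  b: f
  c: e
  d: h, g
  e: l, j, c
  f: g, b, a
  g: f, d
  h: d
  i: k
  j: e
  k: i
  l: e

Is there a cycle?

DFS, tracking each vertex's parent; an edge to a visited non-parent vertex closes a cycle.
Start from l:
visit l (parent –)
  visit e (parent l)
    e–l: parent, skip
    visit j (parent e)
      j–e: parent, skip
    visit c (parent e)
      c–e: parent, skip
visit a (parent –)
  visit f (parent a)
    visit g (parent f)
      g–f: parent, skip
      visit d (parent g)
        visit h (parent d)
          h–d: parent, skip
        d–g: parent, skip
    visit b (parent f)
      b–f: parent, skip
    f–a: parent, skip
visit i (parent –)
  visit k (parent i)
    k–i: parent, skip
No non-parent visited neighbor found — the graph is a forest.

No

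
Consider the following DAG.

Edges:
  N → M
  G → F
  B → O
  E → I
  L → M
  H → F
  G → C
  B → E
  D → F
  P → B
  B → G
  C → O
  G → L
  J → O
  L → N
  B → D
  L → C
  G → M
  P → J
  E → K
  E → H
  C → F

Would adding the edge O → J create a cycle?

Yes

Adding O→J creates a cycle iff J can already reach O.
Path from J: J → O.
So J → … → O → J is a cycle.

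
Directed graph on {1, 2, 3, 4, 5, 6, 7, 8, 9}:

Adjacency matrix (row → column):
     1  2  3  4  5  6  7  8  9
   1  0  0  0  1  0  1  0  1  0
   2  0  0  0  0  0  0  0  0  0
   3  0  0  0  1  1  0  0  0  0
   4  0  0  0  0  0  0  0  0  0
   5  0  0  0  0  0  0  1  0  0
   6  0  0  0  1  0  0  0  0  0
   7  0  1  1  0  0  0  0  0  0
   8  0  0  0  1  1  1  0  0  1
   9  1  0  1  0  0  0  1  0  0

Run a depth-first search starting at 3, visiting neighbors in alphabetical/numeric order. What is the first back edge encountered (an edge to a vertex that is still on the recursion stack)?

DFS from 3 (visiting neighbors in alphabetical/numeric order); mark gray on enter, black on exit:
3 gray
  4 gray
  4 black
  5 gray
    7 gray
      2 gray
      2 black
      7→3: 3 is gray → back edge
First back edge: 7 → 3.

7→3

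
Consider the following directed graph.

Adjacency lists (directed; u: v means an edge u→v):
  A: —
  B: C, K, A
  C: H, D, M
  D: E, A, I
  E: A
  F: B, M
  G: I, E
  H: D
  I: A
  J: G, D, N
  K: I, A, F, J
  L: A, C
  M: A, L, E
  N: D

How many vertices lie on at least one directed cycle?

6

A vertex is on a directed cycle iff it belongs to a strongly connected component of size ≥ 2 (or has a self-loop).
The vertices on cycles are {B, C, F, K, L, M} — 6 in total.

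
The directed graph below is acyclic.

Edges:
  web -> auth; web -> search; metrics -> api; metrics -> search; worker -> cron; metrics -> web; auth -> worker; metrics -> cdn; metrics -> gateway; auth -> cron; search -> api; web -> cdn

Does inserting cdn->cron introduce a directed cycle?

Adding cdn→cron creates a cycle iff cron can already reach cdn.
Explore from cron: no path reaches cdn. The graph stays acyclic.

No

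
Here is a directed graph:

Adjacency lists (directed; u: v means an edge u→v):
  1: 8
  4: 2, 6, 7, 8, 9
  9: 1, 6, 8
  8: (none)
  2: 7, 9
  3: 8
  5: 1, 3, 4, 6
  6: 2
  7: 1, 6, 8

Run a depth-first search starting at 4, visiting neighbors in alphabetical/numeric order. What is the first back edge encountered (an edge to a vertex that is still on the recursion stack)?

DFS from 4 (visiting neighbors in alphabetical/numeric order); mark gray on enter, black on exit:
4 gray
  2 gray
    7 gray
      1 gray
        8 gray
        8 black
      1 black
      6 gray
        6→2: 2 is gray → back edge
First back edge: 6 → 2.

6→2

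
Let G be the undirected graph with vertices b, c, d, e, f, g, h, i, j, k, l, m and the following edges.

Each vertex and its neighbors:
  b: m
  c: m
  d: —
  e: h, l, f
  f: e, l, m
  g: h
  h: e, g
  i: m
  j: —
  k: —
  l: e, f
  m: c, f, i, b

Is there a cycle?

DFS, tracking each vertex's parent; an edge to a visited non-parent vertex closes a cycle.
Start from l:
visit l (parent –)
  visit e (parent l)
    visit h (parent e)
      h–e: parent, skip
      visit g (parent h)
        g–h: parent, skip
    e–l: parent, skip
    visit f (parent e)
      f–e: parent, skip
      f–l: l visited and ≠ parent → cycle
Cycle: l – e – f – l.

Yes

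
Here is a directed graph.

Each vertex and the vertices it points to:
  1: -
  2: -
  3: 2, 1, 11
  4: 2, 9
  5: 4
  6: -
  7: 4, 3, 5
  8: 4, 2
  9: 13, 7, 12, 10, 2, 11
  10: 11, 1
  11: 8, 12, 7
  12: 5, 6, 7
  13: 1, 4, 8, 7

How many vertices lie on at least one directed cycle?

10

A vertex is on a directed cycle iff it belongs to a strongly connected component of size ≥ 2 (or has a self-loop).
The vertices on cycles are {3, 4, 5, 7, 8, 9, 10, 11, 12, 13} — 10 in total.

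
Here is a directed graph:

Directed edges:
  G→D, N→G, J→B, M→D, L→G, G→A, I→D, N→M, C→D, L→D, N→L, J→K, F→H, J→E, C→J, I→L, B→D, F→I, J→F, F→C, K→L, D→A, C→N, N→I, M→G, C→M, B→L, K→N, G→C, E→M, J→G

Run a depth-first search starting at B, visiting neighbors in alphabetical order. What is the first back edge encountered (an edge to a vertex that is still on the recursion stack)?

J→B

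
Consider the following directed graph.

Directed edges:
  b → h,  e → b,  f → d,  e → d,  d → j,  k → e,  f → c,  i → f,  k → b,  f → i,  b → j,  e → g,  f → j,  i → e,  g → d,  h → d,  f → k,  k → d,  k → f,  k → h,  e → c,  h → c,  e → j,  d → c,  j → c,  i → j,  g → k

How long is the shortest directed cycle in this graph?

2

For each vertex v, BFS finds the shortest path from v back to v.
The shortest such closed walk is k → f → k, length 2.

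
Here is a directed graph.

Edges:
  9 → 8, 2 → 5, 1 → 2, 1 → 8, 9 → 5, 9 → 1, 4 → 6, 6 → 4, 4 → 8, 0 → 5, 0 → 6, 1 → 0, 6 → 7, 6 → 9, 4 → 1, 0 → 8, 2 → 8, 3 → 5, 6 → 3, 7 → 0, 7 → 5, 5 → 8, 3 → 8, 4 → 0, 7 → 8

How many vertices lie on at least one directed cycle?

A vertex is on a directed cycle iff it belongs to a strongly connected component of size ≥ 2 (or has a self-loop).
The vertices on cycles are {0, 1, 4, 6, 7, 9} — 6 in total.

6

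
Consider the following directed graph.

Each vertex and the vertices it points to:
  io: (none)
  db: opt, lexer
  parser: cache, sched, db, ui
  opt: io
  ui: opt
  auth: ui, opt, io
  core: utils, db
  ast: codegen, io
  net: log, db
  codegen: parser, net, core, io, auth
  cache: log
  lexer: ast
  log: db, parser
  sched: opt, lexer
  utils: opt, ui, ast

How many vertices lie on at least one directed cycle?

A vertex is on a directed cycle iff it belongs to a strongly connected component of size ≥ 2 (or has a self-loop).
The vertices on cycles are {db, ast, log, net, core, cache, lexer, sched, utils, parser, codegen} — 11 in total.

11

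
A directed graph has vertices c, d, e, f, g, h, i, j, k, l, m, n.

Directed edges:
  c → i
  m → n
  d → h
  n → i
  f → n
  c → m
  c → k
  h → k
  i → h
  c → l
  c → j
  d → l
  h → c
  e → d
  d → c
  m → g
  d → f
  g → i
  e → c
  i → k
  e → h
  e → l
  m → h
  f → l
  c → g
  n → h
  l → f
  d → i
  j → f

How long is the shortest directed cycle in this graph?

For each vertex v, BFS finds the shortest path from v back to v.
The shortest such closed walk is l → f → l, length 2.

2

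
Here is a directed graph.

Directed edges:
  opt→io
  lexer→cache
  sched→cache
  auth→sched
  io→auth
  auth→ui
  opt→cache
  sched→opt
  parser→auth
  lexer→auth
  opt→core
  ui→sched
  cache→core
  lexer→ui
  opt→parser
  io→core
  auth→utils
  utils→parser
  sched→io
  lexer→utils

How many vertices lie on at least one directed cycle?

7

A vertex is on a directed cycle iff it belongs to a strongly connected component of size ≥ 2 (or has a self-loop).
The vertices on cycles are {io, ui, opt, auth, sched, utils, parser} — 7 in total.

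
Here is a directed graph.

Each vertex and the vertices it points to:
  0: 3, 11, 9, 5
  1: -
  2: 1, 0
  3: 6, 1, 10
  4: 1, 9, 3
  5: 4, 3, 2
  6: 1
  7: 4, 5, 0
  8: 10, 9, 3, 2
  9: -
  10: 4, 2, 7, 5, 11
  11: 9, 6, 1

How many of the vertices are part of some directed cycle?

7

A vertex is on a directed cycle iff it belongs to a strongly connected component of size ≥ 2 (or has a self-loop).
The vertices on cycles are {0, 2, 3, 4, 5, 7, 10} — 7 in total.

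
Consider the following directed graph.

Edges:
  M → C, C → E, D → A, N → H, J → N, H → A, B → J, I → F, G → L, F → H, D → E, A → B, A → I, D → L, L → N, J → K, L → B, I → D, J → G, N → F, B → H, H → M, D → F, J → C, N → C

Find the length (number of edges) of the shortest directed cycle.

3

For each vertex v, BFS finds the shortest path from v back to v.
The shortest such closed walk is D → A → I → D, length 3.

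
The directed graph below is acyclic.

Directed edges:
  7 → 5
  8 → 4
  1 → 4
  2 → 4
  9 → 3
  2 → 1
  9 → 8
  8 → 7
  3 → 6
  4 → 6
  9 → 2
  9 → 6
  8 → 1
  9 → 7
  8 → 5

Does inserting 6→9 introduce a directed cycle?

Yes

Adding 6→9 creates a cycle iff 9 can already reach 6.
Path from 9: 9 → 6.
So 9 → … → 6 → 9 is a cycle.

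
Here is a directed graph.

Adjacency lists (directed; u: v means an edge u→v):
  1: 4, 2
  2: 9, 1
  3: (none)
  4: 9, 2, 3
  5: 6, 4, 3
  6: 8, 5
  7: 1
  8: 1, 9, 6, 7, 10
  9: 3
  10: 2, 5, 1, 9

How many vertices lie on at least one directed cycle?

A vertex is on a directed cycle iff it belongs to a strongly connected component of size ≥ 2 (or has a self-loop).
The vertices on cycles are {1, 2, 4, 5, 6, 8, 10} — 7 in total.

7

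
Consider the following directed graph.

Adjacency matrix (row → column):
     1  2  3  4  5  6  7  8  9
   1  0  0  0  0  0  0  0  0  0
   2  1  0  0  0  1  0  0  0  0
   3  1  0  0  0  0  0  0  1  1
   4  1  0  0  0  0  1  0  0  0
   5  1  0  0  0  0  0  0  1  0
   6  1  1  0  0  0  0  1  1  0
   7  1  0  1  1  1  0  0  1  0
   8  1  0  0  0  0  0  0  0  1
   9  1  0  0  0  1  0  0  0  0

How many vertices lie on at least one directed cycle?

A vertex is on a directed cycle iff it belongs to a strongly connected component of size ≥ 2 (or has a self-loop).
The vertices on cycles are {4, 5, 6, 7, 8, 9} — 6 in total.

6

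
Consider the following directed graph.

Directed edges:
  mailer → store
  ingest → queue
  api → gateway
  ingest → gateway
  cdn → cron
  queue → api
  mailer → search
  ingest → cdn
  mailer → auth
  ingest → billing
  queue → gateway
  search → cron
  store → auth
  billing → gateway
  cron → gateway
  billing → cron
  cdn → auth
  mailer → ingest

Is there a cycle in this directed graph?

No

DFS with white/gray/black marking, starting from api:
api gray
  gateway gray
  gateway black
api black
billing gray
  billing→gateway: gateway black — skip
  cron gray
    cron→gateway: gateway black — skip
  cron black
billing black
cdn gray
  cdn→cron: cron black — skip
  auth gray
  auth black
cdn black
queue gray
  queue→api: api black — skip
  queue→gateway: gateway black — skip
queue black
ingest gray
  ingest→billing: billing black — skip
  ingest→queue: queue black — skip
  ingest→cdn: cdn black — skip
  ingest→gateway: gateway black — skip
ingest black
store gray
  store→auth: auth black — skip
store black
search gray
  search→cron: cron black — skip
search black
mailer gray
  mailer→store: store black — skip
  mailer→auth: auth black — skip
  mailer→search: search black — skip
  mailer→ingest: ingest black — skip
mailer black
Every edge goes to a white or black vertex — no back edge, so the graph is acyclic.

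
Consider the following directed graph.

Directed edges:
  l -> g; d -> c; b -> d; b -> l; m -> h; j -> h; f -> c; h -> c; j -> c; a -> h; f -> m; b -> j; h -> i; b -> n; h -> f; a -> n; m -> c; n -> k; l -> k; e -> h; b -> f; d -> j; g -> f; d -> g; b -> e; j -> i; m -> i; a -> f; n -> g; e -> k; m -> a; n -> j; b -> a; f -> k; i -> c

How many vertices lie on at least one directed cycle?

7

A vertex is on a directed cycle iff it belongs to a strongly connected component of size ≥ 2 (or has a self-loop).
The vertices on cycles are {a, f, g, h, j, m, n} — 7 in total.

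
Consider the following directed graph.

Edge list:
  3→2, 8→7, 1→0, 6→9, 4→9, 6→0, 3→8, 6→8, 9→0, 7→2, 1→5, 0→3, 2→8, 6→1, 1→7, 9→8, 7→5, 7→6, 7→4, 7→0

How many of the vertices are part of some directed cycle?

9

A vertex is on a directed cycle iff it belongs to a strongly connected component of size ≥ 2 (or has a self-loop).
The vertices on cycles are {0, 1, 2, 3, 4, 6, 7, 8, 9} — 9 in total.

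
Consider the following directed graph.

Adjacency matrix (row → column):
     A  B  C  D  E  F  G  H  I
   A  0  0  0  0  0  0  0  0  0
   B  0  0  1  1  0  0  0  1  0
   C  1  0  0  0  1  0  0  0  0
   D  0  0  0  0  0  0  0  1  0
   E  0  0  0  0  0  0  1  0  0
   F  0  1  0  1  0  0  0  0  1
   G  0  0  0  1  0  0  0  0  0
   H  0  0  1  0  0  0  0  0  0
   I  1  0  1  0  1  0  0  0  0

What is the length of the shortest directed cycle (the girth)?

For each vertex v, BFS finds the shortest path from v back to v.
The shortest such closed walk is H → C → E → G → D → H, length 5.

5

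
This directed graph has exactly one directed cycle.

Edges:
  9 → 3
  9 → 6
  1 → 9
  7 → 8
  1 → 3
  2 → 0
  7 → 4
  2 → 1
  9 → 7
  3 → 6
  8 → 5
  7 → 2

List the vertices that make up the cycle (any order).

1, 2, 7, 9

DFS with gray/black marking from 7:
7 gray
  2 gray
    0 gray
    0 black
    1 gray
      3 gray
        6 gray
        6 black
      3 black
      9 gray
        9→3: 3 black — skip
        9→7: 7 is gray → back edge
Back edge closes the cycle 7 → 2 → 1 → 9 → 7; its vertices are {1, 2, 7, 9}.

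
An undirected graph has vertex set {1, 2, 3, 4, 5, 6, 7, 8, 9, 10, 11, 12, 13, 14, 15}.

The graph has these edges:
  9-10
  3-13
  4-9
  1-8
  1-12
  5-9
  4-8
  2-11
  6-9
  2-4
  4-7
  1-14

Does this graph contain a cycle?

No

DFS, tracking each vertex's parent; an edge to a visited non-parent vertex closes a cycle.
Start from 2:
visit 2 (parent –)
  visit 11 (parent 2)
    11–2: parent, skip
  visit 4 (parent 2)
    visit 9 (parent 4)
      9–4: parent, skip
      visit 10 (parent 9)
        10–9: parent, skip
      visit 6 (parent 9)
        6–9: parent, skip
      visit 5 (parent 9)
        5–9: parent, skip
    visit 8 (parent 4)
      visit 1 (parent 8)
        visit 14 (parent 1)
          14–1: parent, skip
        visit 12 (parent 1)
          12–1: parent, skip
        1–8: parent, skip
      8–4: parent, skip
    visit 7 (parent 4)
      7–4: parent, skip
    4–2: parent, skip
visit 3 (parent –)
  visit 13 (parent 3)
    13–3: parent, skip
visit 15 (parent –)
No non-parent visited neighbor found — the graph is a forest.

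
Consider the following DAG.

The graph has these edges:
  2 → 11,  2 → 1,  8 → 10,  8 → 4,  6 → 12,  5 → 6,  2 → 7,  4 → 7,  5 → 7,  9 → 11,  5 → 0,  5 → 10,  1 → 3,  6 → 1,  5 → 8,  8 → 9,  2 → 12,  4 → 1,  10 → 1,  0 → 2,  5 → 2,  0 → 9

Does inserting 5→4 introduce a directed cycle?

Adding 5→4 creates a cycle iff 4 can already reach 5.
Explore from 4: no path reaches 5. The graph stays acyclic.

No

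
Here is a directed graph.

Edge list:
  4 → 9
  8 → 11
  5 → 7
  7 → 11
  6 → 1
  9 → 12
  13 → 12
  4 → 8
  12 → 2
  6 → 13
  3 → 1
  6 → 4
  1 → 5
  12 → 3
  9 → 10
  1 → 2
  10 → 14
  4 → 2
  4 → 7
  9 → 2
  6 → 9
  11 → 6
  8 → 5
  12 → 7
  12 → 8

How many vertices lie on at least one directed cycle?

11

A vertex is on a directed cycle iff it belongs to a strongly connected component of size ≥ 2 (or has a self-loop).
The vertices on cycles are {1, 3, 4, 5, 6, 7, 8, 9, 11, 12, 13} — 11 in total.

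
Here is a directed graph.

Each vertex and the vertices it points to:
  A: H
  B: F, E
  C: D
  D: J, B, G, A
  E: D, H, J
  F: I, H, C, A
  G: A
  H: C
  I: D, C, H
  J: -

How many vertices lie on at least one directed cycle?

A vertex is on a directed cycle iff it belongs to a strongly connected component of size ≥ 2 (or has a self-loop).
The vertices on cycles are {A, B, C, D, E, F, G, H, I} — 9 in total.

9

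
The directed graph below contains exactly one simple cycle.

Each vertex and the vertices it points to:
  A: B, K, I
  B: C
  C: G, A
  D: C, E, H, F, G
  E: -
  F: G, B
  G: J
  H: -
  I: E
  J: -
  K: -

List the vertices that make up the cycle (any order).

DFS with gray/black marking from C:
C gray
  G gray
    J gray
    J black
  G black
  A gray
    B gray
      B→C: C is gray → back edge
Back edge closes the cycle C → A → B → C; its vertices are {A, B, C}.

A, B, C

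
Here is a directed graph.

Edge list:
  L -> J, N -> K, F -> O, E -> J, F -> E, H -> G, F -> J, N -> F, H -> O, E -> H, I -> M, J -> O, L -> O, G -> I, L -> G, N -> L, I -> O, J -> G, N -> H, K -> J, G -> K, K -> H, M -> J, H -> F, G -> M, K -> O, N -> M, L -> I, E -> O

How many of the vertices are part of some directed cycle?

8

A vertex is on a directed cycle iff it belongs to a strongly connected component of size ≥ 2 (or has a self-loop).
The vertices on cycles are {E, F, G, H, I, J, K, M} — 8 in total.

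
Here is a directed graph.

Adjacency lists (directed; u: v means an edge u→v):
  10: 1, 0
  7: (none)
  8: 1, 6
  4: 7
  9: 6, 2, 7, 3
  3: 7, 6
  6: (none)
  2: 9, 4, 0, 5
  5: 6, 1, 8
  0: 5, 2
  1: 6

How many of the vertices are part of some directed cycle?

3

A vertex is on a directed cycle iff it belongs to a strongly connected component of size ≥ 2 (or has a self-loop).
The vertices on cycles are {0, 2, 9} — 3 in total.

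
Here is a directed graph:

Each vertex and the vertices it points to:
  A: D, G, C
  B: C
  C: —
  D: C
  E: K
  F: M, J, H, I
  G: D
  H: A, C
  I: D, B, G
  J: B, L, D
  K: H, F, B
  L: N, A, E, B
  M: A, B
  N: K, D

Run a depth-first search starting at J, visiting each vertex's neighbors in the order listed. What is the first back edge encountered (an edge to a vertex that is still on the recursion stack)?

F->J

DFS from J (visiting each vertex's neighbors in the order listed); mark gray on enter, black on exit:
J gray
  B gray
    C gray
    C black
  B black
  L gray
    N gray
      K gray
        H gray
          A gray
            D gray
              D→C: C black — skip
            D black
            G gray
              G→D: D black — skip
            G black
            A→C: C black — skip
          A black
          H→C: C black — skip
        H black
        F gray
          M gray
            M→A: A black — skip
            M→B: B black — skip
          M black
          F→J: J is gray → back edge
First back edge: F → J.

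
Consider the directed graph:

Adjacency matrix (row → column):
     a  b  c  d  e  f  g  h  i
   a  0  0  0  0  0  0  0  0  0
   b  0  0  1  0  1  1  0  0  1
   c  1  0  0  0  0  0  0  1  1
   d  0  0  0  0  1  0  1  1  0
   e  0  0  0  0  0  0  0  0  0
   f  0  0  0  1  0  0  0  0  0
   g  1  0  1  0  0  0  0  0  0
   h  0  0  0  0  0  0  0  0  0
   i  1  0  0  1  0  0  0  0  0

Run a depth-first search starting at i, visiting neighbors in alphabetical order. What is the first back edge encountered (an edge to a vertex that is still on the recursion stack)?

c->i

DFS from i (visiting neighbors in alphabetical order); mark gray on enter, black on exit:
i gray
  a gray
  a black
  d gray
    e gray
    e black
    g gray
      g→a: a black — skip
      c gray
        c→a: a black — skip
        h gray
        h black
        c→i: i is gray → back edge
First back edge: c → i.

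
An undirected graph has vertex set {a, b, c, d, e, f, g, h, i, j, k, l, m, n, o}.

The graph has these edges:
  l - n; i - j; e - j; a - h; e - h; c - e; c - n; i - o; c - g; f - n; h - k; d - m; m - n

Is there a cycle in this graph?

DFS, tracking each vertex's parent; an edge to a visited non-parent vertex closes a cycle.
Start from c:
visit c (parent –)
  visit n (parent c)
    n–c: parent, skip
    visit f (parent n)
      f–n: parent, skip
    visit m (parent n)
      m–n: parent, skip
      visit d (parent m)
        d–m: parent, skip
    visit l (parent n)
      l–n: parent, skip
  visit g (parent c)
    g–c: parent, skip
  visit e (parent c)
    visit j (parent e)
      j–e: parent, skip
      visit i (parent j)
        i–j: parent, skip
        visit o (parent i)
          o–i: parent, skip
    e–c: parent, skip
    visit h (parent e)
      visit a (parent h)
        a–h: parent, skip
      h–e: parent, skip
      visit k (parent h)
        k–h: parent, skip
visit b (parent –)
No non-parent visited neighbor found — the graph is a forest.

No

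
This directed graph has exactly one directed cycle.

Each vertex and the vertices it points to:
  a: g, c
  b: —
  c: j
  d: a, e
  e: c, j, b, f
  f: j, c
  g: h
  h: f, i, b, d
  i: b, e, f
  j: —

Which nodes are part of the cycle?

DFS with gray/black marking from h:
h gray
  f gray
    j gray
    j black
    c gray
      c→j: j black — skip
    c black
  f black
  i gray
    b gray
    b black
    e gray
      e→c: c black — skip
      e→j: j black — skip
      e→b: b black — skip
      e→f: f black — skip
    e black
    i→f: f black — skip
  i black
  h→b: b black — skip
  d gray
    a gray
      g gray
        g→h: h is gray → back edge
Back edge closes the cycle h → d → a → g → h; its vertices are {a, d, g, h}.

a, d, g, h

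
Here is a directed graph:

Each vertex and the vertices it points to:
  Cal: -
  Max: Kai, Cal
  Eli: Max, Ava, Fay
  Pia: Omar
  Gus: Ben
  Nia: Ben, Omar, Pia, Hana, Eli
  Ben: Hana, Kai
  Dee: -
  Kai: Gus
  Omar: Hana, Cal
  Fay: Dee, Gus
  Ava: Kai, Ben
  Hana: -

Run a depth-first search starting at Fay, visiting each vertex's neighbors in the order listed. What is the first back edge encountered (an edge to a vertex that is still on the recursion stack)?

Kai->Gus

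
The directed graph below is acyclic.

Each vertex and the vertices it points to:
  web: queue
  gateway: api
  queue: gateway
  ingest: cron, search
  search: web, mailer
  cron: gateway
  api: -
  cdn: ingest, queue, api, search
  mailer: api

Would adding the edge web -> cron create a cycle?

Adding web→cron creates a cycle iff cron can already reach web.
Explore from cron: no path reaches web. The graph stays acyclic.

No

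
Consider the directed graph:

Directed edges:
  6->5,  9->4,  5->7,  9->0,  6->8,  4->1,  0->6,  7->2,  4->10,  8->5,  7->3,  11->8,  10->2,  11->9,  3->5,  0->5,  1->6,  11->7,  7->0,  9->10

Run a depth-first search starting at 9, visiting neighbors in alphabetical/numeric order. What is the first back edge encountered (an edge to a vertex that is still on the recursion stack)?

7->0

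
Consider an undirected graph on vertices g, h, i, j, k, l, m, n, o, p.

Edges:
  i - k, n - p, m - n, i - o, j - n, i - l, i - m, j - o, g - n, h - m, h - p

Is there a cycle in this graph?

DFS, tracking each vertex's parent; an edge to a visited non-parent vertex closes a cycle.
Start from h:
visit h (parent –)
  visit p (parent h)
    p–h: parent, skip
    visit n (parent p)
      visit m (parent n)
        visit i (parent m)
          visit k (parent i)
            k–i: parent, skip
          visit l (parent i)
            l–i: parent, skip
          i–m: parent, skip
          visit o (parent i)
            visit j (parent o)
              j–n: n visited and ≠ parent → cycle
Cycle: n – m – i – o – j – n.

Yes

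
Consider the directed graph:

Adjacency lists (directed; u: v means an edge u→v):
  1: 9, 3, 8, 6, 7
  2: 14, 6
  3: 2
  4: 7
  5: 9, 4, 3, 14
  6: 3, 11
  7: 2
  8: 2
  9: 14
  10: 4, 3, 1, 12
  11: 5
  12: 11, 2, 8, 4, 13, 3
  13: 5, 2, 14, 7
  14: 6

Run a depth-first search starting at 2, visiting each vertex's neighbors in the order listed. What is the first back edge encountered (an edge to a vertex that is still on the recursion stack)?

3->2

DFS from 2 (visiting each vertex's neighbors in the order listed); mark gray on enter, black on exit:
2 gray
  14 gray
    6 gray
      3 gray
        3→2: 2 is gray → back edge
First back edge: 3 → 2.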